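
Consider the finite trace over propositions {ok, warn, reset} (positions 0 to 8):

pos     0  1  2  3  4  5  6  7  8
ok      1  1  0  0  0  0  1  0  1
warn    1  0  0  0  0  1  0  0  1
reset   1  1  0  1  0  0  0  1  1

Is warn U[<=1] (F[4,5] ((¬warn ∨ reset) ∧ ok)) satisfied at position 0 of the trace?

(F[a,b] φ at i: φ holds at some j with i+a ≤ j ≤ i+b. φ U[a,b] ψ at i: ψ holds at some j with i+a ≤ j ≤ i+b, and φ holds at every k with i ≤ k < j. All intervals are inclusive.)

Yes

Need some j in [0,1] with F[4,5] ((¬warn ∨ reset) ∧ ok), and warn at every k in [0,j-1].
  j=0: F[4,5] ((¬warn ∨ reset) ∧ ok) — fails (none in [4,5]).
  j=1: F[4,5] ((¬warn ∨ reset) ∧ ok) holds; warn holds at every k in [0,0] → satisfied.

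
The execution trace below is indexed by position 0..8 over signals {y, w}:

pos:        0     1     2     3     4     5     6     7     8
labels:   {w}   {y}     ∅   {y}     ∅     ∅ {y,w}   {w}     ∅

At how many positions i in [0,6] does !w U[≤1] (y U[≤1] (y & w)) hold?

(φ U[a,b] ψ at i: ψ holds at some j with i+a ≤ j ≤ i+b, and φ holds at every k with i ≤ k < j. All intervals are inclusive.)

Evaluate at each i in [0,6]:
  i=0: ✗ (no rhs in [0,1])
  i=1: ✗ (no rhs in [1,2])
  i=2: ✗ (no rhs in [2,3])
  i=3: ✗ (no rhs in [3,4])
  i=4: ✗ (no rhs in [4,5])
  i=5: ✓ (rhs at j=6; lhs holds on [5,5])
  i=6: ✓ (rhs at j=6)
Positions where it holds: {5, 6} → 2.

2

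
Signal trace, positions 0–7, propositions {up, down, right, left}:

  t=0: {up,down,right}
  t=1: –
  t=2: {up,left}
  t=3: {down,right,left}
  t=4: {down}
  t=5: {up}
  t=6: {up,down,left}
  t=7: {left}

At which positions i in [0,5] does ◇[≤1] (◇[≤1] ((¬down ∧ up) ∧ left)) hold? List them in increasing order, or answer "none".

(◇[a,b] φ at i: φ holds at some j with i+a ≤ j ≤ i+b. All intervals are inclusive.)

0, 1, 2

Evaluate at each i in [0,5]:
  i=0: ✓ (witness j=1)
  i=1: ✓ (witness j=1)
  i=2: ✓ (witness j=2)
  i=3: ✗ (none in [3,4])
  i=4: ✗ (none in [4,5])
  i=5: ✗ (none in [5,6])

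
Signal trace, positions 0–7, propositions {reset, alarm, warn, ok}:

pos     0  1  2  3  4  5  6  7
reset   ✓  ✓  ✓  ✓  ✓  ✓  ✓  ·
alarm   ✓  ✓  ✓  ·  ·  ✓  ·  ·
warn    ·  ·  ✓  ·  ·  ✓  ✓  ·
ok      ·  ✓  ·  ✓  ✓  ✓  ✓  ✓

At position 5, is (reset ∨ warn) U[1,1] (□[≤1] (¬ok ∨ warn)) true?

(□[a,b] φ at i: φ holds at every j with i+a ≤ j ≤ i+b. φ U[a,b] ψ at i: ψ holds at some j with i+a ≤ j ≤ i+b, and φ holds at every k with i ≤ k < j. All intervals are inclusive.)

False

Need some j in [6,6] with □[≤1] (¬ok ∨ warn), and (reset ∨ warn) at every k in [5,j-1].
  j=6: □[≤1] (¬ok ∨ warn) — fails at 7.
No j in the window works → until fails.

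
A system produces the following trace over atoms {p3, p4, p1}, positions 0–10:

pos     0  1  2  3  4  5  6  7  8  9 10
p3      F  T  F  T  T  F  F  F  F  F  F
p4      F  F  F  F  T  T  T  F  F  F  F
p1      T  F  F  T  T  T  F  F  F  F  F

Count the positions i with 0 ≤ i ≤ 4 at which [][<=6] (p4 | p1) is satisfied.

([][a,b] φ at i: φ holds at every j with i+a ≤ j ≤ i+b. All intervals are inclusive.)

0

Evaluate at each i in [0,4]:
  i=0: ✗ (fails at j=1)
  i=1: ✗ (fails at j=1)
  i=2: ✗ (fails at j=2)
  i=3: ✗ (fails at j=7)
  i=4: ✗ (fails at j=7)
Positions where it holds: {} → 0.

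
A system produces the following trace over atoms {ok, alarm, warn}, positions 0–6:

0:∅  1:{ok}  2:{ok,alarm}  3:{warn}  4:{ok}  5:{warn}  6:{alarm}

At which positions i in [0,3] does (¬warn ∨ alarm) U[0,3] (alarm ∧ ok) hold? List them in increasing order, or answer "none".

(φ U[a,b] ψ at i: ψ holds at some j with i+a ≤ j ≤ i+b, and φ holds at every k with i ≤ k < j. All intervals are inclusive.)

0, 1, 2

Evaluate at each i in [0,3]:
  i=0: ✓ (rhs at j=2; lhs holds on [0,1])
  i=1: ✓ (rhs at j=2; lhs holds on [1,1])
  i=2: ✓ (rhs at j=2)
  i=3: ✗ (no rhs in [3,6])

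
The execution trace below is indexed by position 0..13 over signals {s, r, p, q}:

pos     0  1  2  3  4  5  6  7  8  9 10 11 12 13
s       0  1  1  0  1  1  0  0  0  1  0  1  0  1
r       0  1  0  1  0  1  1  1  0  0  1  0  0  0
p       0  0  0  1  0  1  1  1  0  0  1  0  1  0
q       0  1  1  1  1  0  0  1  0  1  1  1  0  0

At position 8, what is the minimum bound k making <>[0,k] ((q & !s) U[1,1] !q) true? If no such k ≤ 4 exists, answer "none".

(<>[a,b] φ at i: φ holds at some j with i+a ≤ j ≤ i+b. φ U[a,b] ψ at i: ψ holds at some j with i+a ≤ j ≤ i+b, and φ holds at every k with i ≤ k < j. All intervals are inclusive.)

Scan j = 8,9,… for ((q & !s) U[1,1] !q):
  j=8: fails
  j=9: fails
  j=10: fails
  j=11: fails
  j=12: fails
No j in [8,12] satisfies it → none.

none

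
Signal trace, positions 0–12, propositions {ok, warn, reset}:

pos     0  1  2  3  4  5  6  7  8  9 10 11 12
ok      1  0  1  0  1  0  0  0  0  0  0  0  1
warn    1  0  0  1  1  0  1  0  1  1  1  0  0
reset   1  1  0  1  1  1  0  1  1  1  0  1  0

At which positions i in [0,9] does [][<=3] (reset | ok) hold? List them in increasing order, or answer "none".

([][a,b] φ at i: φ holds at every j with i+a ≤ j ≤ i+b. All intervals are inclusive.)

0, 1, 2

Evaluate at each i in [0,9]:
  i=0: ✓ (all of [0,3])
  i=1: ✓ (all of [1,4])
  i=2: ✓ (all of [2,5])
  i=3: ✗ (fails at j=6)
  i=4: ✗ (fails at j=6)
  i=5: ✗ (fails at j=6)
  i=6: ✗ (fails at j=6)
  i=7: ✗ (fails at j=10)
  i=8: ✗ (fails at j=10)
  i=9: ✗ (fails at j=10)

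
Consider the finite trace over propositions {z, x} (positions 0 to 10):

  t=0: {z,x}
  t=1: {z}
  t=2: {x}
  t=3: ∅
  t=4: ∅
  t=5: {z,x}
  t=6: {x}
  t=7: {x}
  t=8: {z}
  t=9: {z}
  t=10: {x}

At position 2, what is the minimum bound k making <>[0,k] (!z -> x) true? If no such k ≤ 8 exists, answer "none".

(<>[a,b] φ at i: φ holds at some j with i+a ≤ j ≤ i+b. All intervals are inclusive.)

Scan j = 2,3,… for (!z -> x):
  j=2: holds
First hit at j=2, so smallest k = 2-2 = 0.

0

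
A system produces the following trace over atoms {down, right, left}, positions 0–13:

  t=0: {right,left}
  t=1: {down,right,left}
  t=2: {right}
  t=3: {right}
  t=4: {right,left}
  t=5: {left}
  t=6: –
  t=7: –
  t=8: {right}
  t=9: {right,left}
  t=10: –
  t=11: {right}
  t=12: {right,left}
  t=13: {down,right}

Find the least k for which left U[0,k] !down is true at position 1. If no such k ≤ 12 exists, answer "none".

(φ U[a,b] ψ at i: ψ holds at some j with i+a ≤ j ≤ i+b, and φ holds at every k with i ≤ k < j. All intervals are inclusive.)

1

Need earliest j ≥ 1 with !down, and left at every k in [1,j-1].
  j=1: rhs fails.
  j=2: rhs holds; lhs holds on [1,1]. k = 1.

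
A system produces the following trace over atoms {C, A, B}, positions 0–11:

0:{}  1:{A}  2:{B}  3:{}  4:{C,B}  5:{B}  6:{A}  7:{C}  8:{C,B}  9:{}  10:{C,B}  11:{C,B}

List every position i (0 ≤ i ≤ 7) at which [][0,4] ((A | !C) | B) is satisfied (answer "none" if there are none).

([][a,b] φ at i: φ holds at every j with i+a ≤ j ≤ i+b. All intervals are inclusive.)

Evaluate at each i in [0,7]:
  i=0: ✓ (all of [0,4])
  i=1: ✓ (all of [1,5])
  i=2: ✓ (all of [2,6])
  i=3: ✗ (fails at j=7)
  i=4: ✗ (fails at j=7)
  i=5: ✗ (fails at j=7)
  i=6: ✗ (fails at j=7)
  i=7: ✗ (fails at j=7)

0, 1, 2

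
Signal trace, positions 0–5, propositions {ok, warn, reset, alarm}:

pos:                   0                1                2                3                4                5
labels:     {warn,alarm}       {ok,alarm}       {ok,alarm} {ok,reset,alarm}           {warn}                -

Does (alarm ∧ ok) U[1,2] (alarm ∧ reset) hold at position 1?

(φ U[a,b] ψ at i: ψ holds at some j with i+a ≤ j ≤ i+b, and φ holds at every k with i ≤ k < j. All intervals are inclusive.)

Need some j in [2,3] with (alarm ∧ reset), and (alarm ∧ ok) at every k in [1,j-1].
  j=2: (alarm ∧ reset) false.
  j=3: (alarm ∧ reset) holds; (alarm ∧ ok) holds at every k in [1,2] → satisfied.

Yes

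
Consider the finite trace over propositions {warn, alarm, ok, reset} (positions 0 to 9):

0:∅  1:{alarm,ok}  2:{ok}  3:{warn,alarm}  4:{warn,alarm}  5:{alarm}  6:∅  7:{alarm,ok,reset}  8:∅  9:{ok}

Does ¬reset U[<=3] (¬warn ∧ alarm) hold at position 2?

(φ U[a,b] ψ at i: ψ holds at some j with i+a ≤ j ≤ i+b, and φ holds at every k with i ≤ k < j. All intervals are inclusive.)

Holds

Need some j in [2,5] with (¬warn ∧ alarm), and ¬reset at every k in [2,j-1].
  j=2: (¬warn ∧ alarm) false.
  j=3: (¬warn ∧ alarm) false.
  j=4: (¬warn ∧ alarm) false.
  j=5: (¬warn ∧ alarm) holds; ¬reset holds at every k in [2,4] → satisfied.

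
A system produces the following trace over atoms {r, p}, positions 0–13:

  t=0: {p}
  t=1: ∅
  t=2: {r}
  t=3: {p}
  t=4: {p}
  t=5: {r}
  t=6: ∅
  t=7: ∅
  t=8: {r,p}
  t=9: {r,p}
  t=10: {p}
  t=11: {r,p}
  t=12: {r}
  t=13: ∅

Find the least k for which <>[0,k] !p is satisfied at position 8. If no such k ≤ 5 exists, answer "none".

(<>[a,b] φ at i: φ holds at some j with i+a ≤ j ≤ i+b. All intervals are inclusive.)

Scan j = 8,9,… for !p:
  j=8: fails
  j=9: fails
  j=10: fails
  j=11: fails
  j=12: holds
First hit at j=12, so smallest k = 12-8 = 4.

4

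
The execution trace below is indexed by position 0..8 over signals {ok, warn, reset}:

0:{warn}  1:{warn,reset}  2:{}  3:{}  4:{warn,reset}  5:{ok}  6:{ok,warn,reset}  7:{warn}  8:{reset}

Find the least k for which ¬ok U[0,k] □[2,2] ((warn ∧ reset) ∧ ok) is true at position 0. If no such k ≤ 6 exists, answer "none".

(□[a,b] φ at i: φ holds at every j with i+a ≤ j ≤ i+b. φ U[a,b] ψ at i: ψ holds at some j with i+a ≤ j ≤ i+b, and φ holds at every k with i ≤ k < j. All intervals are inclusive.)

Need earliest j ≥ 0 with □[2,2] ((warn ∧ reset) ∧ ok), and ¬ok at every k in [0,j-1].
  j=0: rhs fails.
  j=1: rhs fails.
  j=2: rhs fails.
  j=3: rhs fails.
  j=4: rhs holds; lhs holds on [0,3]. k = 4.

4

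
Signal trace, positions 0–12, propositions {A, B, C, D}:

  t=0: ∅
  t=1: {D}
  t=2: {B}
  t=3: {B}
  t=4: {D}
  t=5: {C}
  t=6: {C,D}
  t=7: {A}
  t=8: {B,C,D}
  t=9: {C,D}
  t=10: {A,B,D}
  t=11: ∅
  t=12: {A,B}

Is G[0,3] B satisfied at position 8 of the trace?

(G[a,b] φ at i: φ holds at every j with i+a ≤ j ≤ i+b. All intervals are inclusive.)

No

Check B at every j in [8,11]:
  j=8: true
  j=9: false
  j=10: true
  j=11: false
Fails at j=9 → formula fails.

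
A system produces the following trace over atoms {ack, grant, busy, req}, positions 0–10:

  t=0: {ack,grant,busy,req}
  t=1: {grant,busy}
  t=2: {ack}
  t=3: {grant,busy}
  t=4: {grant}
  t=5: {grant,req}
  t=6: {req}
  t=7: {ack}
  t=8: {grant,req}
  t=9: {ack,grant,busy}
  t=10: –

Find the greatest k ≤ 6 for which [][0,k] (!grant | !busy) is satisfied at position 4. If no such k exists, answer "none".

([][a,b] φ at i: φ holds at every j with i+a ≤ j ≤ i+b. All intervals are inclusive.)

(!grant | !busy) must hold from j=4 onward; find where it first fails.
  j=4: holds
  j=5: holds
  j=6: holds
  j=7: holds
  j=8: holds
  j=9: fails
Holds on [4,8], so largest k = 4.

4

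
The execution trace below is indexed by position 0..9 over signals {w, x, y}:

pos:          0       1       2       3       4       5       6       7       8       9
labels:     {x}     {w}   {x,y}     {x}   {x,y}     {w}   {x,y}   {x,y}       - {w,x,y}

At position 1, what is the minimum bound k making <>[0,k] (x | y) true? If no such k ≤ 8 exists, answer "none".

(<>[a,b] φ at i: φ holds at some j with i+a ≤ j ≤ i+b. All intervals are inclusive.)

Scan j = 1,2,… for (x | y):
  j=1: fails
  j=2: holds
First hit at j=2, so smallest k = 2-1 = 1.

1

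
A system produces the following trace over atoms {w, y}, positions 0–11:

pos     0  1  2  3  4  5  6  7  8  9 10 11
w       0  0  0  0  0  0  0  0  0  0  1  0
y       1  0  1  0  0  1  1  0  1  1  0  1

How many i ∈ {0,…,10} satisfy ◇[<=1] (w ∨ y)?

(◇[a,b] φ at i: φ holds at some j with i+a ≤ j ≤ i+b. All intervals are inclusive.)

Evaluate at each i in [0,10]:
  i=0: ✓ (witness j=0)
  i=1: ✓ (witness j=2)
  i=2: ✓ (witness j=2)
  i=3: ✗ (none in [3,4])
  i=4: ✓ (witness j=5)
  i=5: ✓ (witness j=5)
  i=6: ✓ (witness j=6)
  i=7: ✓ (witness j=8)
  i=8: ✓ (witness j=8)
  i=9: ✓ (witness j=9)
  i=10: ✓ (witness j=10)
Positions where it holds: {0, 1, 2, 4, 5, 6, 7, 8, 9, 10} → 10.

10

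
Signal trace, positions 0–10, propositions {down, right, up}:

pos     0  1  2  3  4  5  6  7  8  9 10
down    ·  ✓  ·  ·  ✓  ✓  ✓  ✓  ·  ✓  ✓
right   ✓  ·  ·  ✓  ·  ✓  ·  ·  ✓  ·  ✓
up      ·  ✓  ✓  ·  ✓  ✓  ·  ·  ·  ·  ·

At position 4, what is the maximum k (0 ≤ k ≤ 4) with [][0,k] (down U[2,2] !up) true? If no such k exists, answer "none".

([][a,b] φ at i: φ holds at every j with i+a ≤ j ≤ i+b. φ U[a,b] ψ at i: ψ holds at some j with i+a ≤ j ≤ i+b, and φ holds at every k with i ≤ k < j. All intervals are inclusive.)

2

(down U[2,2] !up) must hold from j=4 onward; find where it first fails.
  j=4: holds
  j=5: holds
  j=6: holds
  j=7: fails
Holds on [4,6], so largest k = 2.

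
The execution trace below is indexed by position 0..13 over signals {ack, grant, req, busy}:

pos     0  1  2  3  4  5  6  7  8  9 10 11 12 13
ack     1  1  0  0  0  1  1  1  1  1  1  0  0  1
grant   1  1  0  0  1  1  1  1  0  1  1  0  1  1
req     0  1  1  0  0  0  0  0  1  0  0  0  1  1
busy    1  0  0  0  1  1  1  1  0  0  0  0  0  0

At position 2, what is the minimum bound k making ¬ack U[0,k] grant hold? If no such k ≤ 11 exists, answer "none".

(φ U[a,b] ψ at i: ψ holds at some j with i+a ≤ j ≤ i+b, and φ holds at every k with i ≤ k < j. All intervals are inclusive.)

Need earliest j ≥ 2 with grant, and ¬ack at every k in [2,j-1].
  j=2: rhs fails.
  j=3: rhs fails.
  j=4: rhs holds; lhs holds on [2,3]. k = 2.

2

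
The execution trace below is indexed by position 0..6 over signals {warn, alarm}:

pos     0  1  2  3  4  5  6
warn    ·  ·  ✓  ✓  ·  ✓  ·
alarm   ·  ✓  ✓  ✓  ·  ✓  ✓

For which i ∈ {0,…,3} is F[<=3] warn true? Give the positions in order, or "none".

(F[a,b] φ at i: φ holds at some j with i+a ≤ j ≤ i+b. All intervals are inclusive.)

Evaluate at each i in [0,3]:
  i=0: ✓ (witness j=2)
  i=1: ✓ (witness j=2)
  i=2: ✓ (witness j=2)
  i=3: ✓ (witness j=3)

0, 1, 2, 3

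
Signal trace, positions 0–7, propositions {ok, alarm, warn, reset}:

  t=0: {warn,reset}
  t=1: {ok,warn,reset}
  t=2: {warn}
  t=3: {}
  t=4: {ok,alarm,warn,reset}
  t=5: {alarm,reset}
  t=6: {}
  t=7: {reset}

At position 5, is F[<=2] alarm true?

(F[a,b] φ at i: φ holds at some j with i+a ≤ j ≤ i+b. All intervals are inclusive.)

Yes

Check alarm at each j in [5,7]:
  j=5: true
  j=6: false
  j=7: false
Found at j=5 → formula holds.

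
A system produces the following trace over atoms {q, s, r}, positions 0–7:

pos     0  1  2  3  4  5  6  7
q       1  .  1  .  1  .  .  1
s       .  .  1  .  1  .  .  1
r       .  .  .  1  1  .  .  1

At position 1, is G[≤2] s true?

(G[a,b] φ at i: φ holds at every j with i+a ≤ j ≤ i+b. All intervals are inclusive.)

Check s at every j in [1,3]:
  j=1: false
  j=2: true
  j=3: false
Fails at j=1 → formula fails.

False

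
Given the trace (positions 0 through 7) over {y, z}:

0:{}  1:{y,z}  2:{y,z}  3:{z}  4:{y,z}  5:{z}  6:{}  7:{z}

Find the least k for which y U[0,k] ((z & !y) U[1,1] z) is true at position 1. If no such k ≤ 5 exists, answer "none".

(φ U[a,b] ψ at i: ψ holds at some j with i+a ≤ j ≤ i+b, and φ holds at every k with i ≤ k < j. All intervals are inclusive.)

Need earliest j ≥ 1 with ((z & !y) U[1,1] z), and y at every k in [1,j-1].
  j=1: rhs fails.
  j=2: rhs fails.
  j=3: rhs holds; lhs holds on [1,2]. k = 2.

2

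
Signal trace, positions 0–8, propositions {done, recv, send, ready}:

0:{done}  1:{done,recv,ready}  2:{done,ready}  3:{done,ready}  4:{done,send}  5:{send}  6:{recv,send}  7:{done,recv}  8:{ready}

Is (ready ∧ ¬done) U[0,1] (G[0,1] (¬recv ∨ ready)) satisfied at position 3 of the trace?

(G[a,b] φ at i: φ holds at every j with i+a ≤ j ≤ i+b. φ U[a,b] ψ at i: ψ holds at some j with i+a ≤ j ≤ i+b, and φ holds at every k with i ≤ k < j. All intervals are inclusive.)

Need some j in [3,4] with G[0,1] (¬recv ∨ ready), and (ready ∧ ¬done) at every k in [3,j-1].
  j=3: G[0,1] (¬recv ∨ ready) holds; no prefix to check → satisfied.

Holds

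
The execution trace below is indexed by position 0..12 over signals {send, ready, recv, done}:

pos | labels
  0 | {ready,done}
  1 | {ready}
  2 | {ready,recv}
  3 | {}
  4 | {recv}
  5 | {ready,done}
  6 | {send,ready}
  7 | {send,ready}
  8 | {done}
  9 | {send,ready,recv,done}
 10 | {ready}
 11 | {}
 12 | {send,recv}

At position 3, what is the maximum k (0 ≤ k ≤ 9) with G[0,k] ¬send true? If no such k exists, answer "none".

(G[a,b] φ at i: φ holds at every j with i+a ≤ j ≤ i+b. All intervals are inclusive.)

¬send must hold from j=3 onward; find where it first fails.
  j=3: holds
  j=4: holds
  j=5: holds
  j=6: fails
Holds on [3,5], so largest k = 2.

2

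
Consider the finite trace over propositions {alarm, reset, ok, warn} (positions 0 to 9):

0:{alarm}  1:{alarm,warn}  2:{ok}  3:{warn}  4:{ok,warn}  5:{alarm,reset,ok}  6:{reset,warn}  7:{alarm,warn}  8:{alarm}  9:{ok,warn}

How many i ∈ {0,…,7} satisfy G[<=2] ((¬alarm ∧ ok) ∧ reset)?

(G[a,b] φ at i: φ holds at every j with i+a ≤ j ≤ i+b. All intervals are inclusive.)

0

Evaluate at each i in [0,7]:
  i=0: ✗ (fails at j=0)
  i=1: ✗ (fails at j=1)
  i=2: ✗ (fails at j=2)
  i=3: ✗ (fails at j=3)
  i=4: ✗ (fails at j=4)
  i=5: ✗ (fails at j=5)
  i=6: ✗ (fails at j=6)
  i=7: ✗ (fails at j=7)
Positions where it holds: {} → 0.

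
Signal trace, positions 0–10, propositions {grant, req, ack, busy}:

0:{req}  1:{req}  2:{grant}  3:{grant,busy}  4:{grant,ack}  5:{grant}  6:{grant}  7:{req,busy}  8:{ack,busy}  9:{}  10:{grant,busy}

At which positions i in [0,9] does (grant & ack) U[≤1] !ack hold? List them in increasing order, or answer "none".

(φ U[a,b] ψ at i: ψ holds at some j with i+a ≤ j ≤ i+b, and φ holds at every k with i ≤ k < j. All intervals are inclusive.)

Evaluate at each i in [0,9]:
  i=0: ✓ (rhs at j=0)
  i=1: ✓ (rhs at j=1)
  i=2: ✓ (rhs at j=2)
  i=3: ✓ (rhs at j=3)
  i=4: ✓ (rhs at j=5; lhs holds on [4,4])
  i=5: ✓ (rhs at j=5)
  i=6: ✓ (rhs at j=6)
  i=7: ✓ (rhs at j=7)
  i=8: ✗ (lhs fails at k=8 before rhs at j=9)
  i=9: ✓ (rhs at j=9)

0, 1, 2, 3, 4, 5, 6, 7, 9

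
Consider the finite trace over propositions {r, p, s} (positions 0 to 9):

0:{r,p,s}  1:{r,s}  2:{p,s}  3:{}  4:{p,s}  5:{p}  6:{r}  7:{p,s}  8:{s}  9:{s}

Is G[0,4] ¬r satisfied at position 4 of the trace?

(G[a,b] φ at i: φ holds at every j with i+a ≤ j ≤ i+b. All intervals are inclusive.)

No

Check ¬r at every j in [4,8]:
  j=4: true
  j=5: true
  j=6: false
  j=7: true
  j=8: true
Fails at j=6 → formula fails.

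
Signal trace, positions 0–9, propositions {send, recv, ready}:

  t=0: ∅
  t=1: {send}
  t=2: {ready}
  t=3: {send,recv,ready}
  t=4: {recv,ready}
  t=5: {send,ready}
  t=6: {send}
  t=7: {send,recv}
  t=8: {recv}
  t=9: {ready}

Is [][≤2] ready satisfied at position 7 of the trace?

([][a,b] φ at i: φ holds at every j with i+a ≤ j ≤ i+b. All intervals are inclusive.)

Check ready at every j in [7,9]:
  j=7: false
  j=8: false
  j=9: true
Fails at j=7 → formula fails.

No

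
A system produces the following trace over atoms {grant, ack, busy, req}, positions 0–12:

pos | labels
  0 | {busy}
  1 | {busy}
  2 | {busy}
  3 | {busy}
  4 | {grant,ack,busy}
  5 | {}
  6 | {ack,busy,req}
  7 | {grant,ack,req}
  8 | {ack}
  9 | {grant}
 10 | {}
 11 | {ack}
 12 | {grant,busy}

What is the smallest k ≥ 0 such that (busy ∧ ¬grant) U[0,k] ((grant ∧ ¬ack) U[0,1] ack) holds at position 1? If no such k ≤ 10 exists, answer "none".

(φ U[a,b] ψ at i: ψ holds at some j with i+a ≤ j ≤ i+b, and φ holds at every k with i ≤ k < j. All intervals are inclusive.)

Need earliest j ≥ 1 with ((grant ∧ ¬ack) U[0,1] ack), and (busy ∧ ¬grant) at every k in [1,j-1].
  j=1: rhs fails.
  j=2: rhs fails.
  j=3: rhs fails.
  j=4: rhs holds; lhs holds on [1,3]. k = 3.

3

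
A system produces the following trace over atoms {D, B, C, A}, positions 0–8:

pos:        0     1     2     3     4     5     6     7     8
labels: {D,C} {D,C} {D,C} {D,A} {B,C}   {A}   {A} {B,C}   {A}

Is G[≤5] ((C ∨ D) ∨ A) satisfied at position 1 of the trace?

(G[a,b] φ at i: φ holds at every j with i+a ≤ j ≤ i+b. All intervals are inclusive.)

Yes

Check ((C ∨ D) ∨ A) at every j in [1,6]:
  j=1: true
  j=2: true
  j=3: true
  j=4: true
  j=5: true
  j=6: true
All positions satisfy it → formula holds.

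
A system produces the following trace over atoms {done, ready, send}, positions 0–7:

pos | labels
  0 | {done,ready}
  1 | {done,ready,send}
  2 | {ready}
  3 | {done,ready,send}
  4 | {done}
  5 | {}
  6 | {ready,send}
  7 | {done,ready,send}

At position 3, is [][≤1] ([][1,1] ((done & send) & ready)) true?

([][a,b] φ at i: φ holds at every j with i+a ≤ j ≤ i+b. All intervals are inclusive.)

Check [][1,1] ((done & send) & ready) at every j in [3,4]:
  j=3: fails at 4
  j=4: fails at 5
Fails at j=3 → formula fails.

Does not hold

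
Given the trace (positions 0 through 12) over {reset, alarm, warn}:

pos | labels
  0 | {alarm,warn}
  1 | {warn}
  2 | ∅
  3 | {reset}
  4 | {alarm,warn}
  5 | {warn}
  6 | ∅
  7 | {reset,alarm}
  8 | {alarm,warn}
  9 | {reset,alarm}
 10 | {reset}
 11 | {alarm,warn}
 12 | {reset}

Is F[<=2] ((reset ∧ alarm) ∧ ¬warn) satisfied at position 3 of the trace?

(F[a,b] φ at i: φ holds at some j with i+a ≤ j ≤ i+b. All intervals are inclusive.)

Check ((reset ∧ alarm) ∧ ¬warn) at each j in [3,5]:
  j=3: false
  j=4: false
  j=5: false
No position in the window satisfies it → formula fails.

False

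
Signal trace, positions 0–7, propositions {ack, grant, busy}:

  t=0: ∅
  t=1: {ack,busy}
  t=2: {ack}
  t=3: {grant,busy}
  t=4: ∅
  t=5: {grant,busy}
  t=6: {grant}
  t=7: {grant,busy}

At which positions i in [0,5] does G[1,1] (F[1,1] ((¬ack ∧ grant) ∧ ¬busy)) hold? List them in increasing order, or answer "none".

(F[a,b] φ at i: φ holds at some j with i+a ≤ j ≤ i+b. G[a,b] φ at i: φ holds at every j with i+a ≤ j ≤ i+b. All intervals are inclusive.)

Evaluate at each i in [0,5]:
  i=0: ✗ (fails at j=1)
  i=1: ✗ (fails at j=2)
  i=2: ✗ (fails at j=3)
  i=3: ✗ (fails at j=4)
  i=4: ✓ (all of [5,5])
  i=5: ✗ (fails at j=6)

4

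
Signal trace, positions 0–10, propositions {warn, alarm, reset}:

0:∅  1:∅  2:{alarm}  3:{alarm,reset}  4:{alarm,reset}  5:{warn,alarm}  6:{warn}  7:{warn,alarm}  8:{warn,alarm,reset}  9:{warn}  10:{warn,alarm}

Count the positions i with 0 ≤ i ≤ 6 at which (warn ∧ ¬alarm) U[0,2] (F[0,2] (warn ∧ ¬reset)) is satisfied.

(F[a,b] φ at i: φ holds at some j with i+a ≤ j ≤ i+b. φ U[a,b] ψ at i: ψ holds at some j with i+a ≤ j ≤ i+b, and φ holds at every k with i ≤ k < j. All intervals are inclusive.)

Evaluate at each i in [0,6]:
  i=0: ✗ (no rhs in [0,2])
  i=1: ✗ (lhs fails at k=1 before rhs at j=3)
  i=2: ✗ (lhs fails at k=2 before rhs at j=3)
  i=3: ✓ (rhs at j=3)
  i=4: ✓ (rhs at j=4)
  i=5: ✓ (rhs at j=5)
  i=6: ✓ (rhs at j=6)
Positions where it holds: {3, 4, 5, 6} → 4.

4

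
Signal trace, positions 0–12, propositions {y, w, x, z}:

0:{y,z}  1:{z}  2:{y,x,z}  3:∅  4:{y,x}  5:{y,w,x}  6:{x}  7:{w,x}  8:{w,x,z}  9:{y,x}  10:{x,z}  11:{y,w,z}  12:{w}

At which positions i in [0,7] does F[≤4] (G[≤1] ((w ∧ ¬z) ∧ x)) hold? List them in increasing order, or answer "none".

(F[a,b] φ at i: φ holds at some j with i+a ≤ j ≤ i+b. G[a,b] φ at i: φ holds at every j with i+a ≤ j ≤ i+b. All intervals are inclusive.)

Evaluate at each i in [0,7]:
  i=0: ✗ (none in [0,4])
  i=1: ✗ (none in [1,5])
  i=2: ✗ (none in [2,6])
  i=3: ✗ (none in [3,7])
  i=4: ✗ (none in [4,8])
  i=5: ✗ (none in [5,9])
  i=6: ✗ (none in [6,10])
  i=7: ✗ (none in [7,11])

none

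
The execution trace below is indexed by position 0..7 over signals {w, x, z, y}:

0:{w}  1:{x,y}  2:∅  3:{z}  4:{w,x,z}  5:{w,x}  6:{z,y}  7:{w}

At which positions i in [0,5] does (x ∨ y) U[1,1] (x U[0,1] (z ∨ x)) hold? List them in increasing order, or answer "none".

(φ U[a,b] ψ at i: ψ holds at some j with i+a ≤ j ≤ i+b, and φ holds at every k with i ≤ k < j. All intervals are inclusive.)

4, 5

Evaluate at each i in [0,5]:
  i=0: ✗ (lhs fails at k=0 before rhs at j=1)
  i=1: ✗ (no rhs in [2,2])
  i=2: ✗ (lhs fails at k=2 before rhs at j=3)
  i=3: ✗ (lhs fails at k=3 before rhs at j=4)
  i=4: ✓ (rhs at j=5; lhs holds on [4,4])
  i=5: ✓ (rhs at j=6; lhs holds on [5,5])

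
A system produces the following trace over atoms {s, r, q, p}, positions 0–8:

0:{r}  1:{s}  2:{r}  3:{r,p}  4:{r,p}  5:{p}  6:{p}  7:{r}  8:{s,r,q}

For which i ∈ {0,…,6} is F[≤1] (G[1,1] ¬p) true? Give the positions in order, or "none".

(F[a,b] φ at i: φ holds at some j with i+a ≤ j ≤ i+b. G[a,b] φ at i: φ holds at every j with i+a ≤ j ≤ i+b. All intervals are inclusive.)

Evaluate at each i in [0,6]:
  i=0: ✓ (witness j=0)
  i=1: ✓ (witness j=1)
  i=2: ✗ (none in [2,3])
  i=3: ✗ (none in [3,4])
  i=4: ✗ (none in [4,5])
  i=5: ✓ (witness j=6)
  i=6: ✓ (witness j=6)

0, 1, 5, 6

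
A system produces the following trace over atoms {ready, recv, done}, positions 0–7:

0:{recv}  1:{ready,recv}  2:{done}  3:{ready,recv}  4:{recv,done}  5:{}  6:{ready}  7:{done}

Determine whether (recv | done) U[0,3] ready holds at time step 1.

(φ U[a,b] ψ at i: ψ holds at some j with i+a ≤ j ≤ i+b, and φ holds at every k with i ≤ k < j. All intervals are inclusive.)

Need some j in [1,4] with ready, and (recv | done) at every k in [1,j-1].
  j=1: ready holds; no prefix to check → satisfied.

Holds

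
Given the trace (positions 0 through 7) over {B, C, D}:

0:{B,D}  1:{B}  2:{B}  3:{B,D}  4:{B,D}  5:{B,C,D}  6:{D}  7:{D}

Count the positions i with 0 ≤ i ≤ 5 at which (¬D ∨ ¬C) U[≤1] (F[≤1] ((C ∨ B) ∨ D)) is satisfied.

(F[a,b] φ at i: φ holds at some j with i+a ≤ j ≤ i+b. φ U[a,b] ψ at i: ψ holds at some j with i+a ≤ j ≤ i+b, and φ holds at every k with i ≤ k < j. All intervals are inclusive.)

Evaluate at each i in [0,5]:
  i=0: ✓ (rhs at j=0)
  i=1: ✓ (rhs at j=1)
  i=2: ✓ (rhs at j=2)
  i=3: ✓ (rhs at j=3)
  i=4: ✓ (rhs at j=4)
  i=5: ✓ (rhs at j=5)
Positions where it holds: {0, 1, 2, 3, 4, 5} → 6.

6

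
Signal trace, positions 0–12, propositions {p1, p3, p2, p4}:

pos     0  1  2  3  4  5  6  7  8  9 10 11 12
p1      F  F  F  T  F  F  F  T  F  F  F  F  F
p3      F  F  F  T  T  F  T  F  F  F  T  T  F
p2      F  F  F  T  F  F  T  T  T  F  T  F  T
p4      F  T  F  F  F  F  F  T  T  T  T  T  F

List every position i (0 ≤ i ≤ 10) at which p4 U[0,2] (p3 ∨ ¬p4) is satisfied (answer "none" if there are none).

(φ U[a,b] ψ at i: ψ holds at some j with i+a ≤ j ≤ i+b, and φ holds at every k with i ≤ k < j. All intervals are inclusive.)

0, 1, 2, 3, 4, 5, 6, 8, 9, 10

Evaluate at each i in [0,10]:
  i=0: ✓ (rhs at j=0)
  i=1: ✓ (rhs at j=2; lhs holds on [1,1])
  i=2: ✓ (rhs at j=2)
  i=3: ✓ (rhs at j=3)
  i=4: ✓ (rhs at j=4)
  i=5: ✓ (rhs at j=5)
  i=6: ✓ (rhs at j=6)
  i=7: ✗ (no rhs in [7,9])
  i=8: ✓ (rhs at j=10; lhs holds on [8,9])
  i=9: ✓ (rhs at j=10; lhs holds on [9,9])
  i=10: ✓ (rhs at j=10)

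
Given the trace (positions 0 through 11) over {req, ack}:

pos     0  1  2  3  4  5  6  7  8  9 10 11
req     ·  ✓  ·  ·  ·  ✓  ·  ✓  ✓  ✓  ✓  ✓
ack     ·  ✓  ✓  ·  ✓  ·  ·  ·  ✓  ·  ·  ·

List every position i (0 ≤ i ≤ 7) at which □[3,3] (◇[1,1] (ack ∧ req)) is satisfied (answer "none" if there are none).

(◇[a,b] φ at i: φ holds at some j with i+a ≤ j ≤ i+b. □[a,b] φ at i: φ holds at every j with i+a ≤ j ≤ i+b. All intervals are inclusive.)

4

Evaluate at each i in [0,7]:
  i=0: ✗ (fails at j=3)
  i=1: ✗ (fails at j=4)
  i=2: ✗ (fails at j=5)
  i=3: ✗ (fails at j=6)
  i=4: ✓ (all of [7,7])
  i=5: ✗ (fails at j=8)
  i=6: ✗ (fails at j=9)
  i=7: ✗ (fails at j=10)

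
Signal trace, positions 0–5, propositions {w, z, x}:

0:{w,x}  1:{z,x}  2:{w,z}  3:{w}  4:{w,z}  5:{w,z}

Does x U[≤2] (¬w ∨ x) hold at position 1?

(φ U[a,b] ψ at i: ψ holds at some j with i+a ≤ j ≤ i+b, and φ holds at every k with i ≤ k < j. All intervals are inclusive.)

Need some j in [1,3] with (¬w ∨ x), and x at every k in [1,j-1].
  j=1: (¬w ∨ x) holds; no prefix to check → satisfied.

True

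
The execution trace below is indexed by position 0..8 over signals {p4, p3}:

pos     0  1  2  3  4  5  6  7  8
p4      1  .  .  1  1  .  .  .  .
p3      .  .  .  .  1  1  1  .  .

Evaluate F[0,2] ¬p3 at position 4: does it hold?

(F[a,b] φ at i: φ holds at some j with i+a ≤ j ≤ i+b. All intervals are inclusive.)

False

Check ¬p3 at each j in [4,6]:
  j=4: false
  j=5: false
  j=6: false
No position in the window satisfies it → formula fails.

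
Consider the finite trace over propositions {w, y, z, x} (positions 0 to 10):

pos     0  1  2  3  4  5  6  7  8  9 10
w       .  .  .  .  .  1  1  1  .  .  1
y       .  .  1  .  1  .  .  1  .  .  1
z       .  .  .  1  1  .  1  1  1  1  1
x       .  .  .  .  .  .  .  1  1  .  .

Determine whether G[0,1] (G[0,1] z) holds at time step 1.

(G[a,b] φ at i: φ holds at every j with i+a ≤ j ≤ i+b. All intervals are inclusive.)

Check G[0,1] z at every j in [1,2]:
  j=1: fails at 1
  j=2: fails at 2
Fails at j=1 → formula fails.

No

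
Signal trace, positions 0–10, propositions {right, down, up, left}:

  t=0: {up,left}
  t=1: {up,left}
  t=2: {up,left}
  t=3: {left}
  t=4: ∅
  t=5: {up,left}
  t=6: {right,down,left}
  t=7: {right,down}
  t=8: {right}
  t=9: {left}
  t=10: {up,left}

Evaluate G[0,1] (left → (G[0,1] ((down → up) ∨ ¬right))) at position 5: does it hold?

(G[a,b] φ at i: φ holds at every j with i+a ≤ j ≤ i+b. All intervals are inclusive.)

Check (left → (G[0,1] ((down → up) ∨ ¬right))) at every j in [5,6]:
  j=5: antecedent true; consequent fails at 6 → ✗
  j=6: antecedent true; consequent fails at 6 → ✗
Fails at j=5 → formula fails.

Does not hold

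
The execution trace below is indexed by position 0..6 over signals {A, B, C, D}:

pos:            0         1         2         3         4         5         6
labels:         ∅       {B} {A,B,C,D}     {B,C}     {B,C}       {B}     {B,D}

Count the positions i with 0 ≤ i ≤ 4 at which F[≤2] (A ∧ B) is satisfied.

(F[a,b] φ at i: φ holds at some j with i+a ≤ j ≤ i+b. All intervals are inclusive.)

3

Evaluate at each i in [0,4]:
  i=0: ✓ (witness j=2)
  i=1: ✓ (witness j=2)
  i=2: ✓ (witness j=2)
  i=3: ✗ (none in [3,5])
  i=4: ✗ (none in [4,6])
Positions where it holds: {0, 1, 2} → 3.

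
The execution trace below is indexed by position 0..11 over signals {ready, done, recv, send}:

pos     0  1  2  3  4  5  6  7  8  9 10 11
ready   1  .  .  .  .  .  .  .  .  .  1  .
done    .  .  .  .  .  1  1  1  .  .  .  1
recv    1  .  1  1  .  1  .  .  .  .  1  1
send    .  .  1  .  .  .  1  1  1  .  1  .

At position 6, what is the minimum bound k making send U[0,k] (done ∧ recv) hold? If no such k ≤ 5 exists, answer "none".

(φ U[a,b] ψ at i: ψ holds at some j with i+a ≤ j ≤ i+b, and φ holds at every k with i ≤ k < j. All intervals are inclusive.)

Need earliest j ≥ 6 with (done ∧ recv), and send at every k in [6,j-1].
  j=6: rhs fails.
  j=7: rhs fails.
  j=8: rhs fails.
  j=9: rhs fails.
  j=10: rhs fails.
  j=11: rhs holds but lhs fails at k=9.
No witness within the range → none.

none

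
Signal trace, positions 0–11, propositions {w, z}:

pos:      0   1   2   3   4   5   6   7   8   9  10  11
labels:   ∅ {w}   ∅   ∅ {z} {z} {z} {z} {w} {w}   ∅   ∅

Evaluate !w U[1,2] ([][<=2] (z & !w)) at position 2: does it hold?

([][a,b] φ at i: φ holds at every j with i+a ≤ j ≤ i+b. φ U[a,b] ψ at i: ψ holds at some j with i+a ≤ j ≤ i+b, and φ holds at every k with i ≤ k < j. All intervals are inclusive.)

Need some j in [3,4] with [][<=2] (z & !w), and !w at every k in [2,j-1].
  j=3: [][<=2] (z & !w) — fails at 3.
  j=4: [][<=2] (z & !w) holds; !w holds at every k in [2,3] → satisfied.

Holds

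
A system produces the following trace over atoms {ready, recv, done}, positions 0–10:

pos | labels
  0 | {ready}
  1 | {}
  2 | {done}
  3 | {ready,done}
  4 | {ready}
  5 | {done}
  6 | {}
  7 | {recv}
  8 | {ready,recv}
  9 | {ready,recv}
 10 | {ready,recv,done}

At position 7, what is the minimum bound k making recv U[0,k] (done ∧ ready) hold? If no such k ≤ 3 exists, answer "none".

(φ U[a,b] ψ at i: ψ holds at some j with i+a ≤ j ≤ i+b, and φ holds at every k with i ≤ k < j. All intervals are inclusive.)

3

Need earliest j ≥ 7 with (done ∧ ready), and recv at every k in [7,j-1].
  j=7: rhs fails.
  j=8: rhs fails.
  j=9: rhs fails.
  j=10: rhs holds; lhs holds on [7,9]. k = 3.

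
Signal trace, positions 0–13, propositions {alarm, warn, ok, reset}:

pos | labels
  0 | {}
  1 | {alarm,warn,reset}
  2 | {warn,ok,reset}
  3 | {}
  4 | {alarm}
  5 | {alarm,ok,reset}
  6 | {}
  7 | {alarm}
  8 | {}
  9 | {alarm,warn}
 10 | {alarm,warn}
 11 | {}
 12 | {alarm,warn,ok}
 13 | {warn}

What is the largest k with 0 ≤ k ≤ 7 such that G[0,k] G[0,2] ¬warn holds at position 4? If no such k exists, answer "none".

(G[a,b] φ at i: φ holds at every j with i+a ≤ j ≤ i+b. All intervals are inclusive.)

G[0,2] ¬warn must hold from j=4 onward; find where it first fails.
  j=4: holds
  j=5: holds
  j=6: holds
  j=7: fails
Holds on [4,6], so largest k = 2.

2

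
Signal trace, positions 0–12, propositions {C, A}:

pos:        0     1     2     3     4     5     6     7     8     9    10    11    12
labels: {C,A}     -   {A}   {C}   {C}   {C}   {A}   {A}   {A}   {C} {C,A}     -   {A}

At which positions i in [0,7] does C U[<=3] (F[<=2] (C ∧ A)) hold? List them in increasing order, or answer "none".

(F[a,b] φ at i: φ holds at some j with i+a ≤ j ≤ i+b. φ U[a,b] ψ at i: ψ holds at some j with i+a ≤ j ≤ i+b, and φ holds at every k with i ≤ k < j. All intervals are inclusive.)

Evaluate at each i in [0,7]:
  i=0: ✓ (rhs at j=0)
  i=1: ✗ (no rhs in [1,4])
  i=2: ✗ (no rhs in [2,5])
  i=3: ✗ (no rhs in [3,6])
  i=4: ✗ (no rhs in [4,7])
  i=5: ✗ (lhs fails at k=6 before rhs at j=8)
  i=6: ✗ (lhs fails at k=6 before rhs at j=8)
  i=7: ✗ (lhs fails at k=7 before rhs at j=8)

0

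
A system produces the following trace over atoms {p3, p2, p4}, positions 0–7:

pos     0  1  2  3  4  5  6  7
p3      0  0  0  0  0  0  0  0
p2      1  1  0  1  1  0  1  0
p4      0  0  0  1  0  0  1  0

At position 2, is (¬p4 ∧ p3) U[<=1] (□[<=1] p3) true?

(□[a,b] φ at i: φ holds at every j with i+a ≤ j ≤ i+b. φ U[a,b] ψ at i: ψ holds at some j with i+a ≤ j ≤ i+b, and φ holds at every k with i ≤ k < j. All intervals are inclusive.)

False

Need some j in [2,3] with □[<=1] p3, and (¬p4 ∧ p3) at every k in [2,j-1].
  j=2: □[<=1] p3 — fails at 2.
  j=3: □[<=1] p3 — fails at 3.
No j in the window works → until fails.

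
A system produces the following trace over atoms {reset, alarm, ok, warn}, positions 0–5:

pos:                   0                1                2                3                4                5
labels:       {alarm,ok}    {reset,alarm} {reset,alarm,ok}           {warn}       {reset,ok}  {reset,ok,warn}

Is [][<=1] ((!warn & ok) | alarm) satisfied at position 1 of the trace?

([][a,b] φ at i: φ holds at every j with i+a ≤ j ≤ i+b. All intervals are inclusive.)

Yes

Check ((!warn & ok) | alarm) at every j in [1,2]:
  j=1: true
  j=2: true
All positions satisfy it → formula holds.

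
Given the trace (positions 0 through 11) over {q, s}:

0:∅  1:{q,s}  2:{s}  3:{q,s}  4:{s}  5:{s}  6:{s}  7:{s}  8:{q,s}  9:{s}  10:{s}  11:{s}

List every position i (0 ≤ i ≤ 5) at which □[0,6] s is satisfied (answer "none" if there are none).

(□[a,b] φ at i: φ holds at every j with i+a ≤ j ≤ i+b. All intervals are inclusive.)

1, 2, 3, 4, 5

Evaluate at each i in [0,5]:
  i=0: ✗ (fails at j=0)
  i=1: ✓ (all of [1,7])
  i=2: ✓ (all of [2,8])
  i=3: ✓ (all of [3,9])
  i=4: ✓ (all of [4,10])
  i=5: ✓ (all of [5,11])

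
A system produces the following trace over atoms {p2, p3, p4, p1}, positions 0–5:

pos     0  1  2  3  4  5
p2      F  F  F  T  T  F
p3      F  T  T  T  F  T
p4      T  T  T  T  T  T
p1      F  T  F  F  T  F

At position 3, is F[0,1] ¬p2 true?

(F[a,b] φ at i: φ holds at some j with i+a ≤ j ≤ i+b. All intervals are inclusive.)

Check ¬p2 at each j in [3,4]:
  j=3: false
  j=4: false
No position in the window satisfies it → formula fails.

False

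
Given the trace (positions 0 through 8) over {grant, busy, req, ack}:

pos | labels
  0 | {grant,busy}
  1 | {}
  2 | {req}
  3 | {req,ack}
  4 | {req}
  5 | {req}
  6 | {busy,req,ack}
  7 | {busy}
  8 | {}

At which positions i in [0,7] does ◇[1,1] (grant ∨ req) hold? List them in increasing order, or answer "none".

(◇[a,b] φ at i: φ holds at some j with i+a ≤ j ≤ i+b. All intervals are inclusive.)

1, 2, 3, 4, 5

Evaluate at each i in [0,7]:
  i=0: ✗ (none in [1,1])
  i=1: ✓ (witness j=2)
  i=2: ✓ (witness j=3)
  i=3: ✓ (witness j=4)
  i=4: ✓ (witness j=5)
  i=5: ✓ (witness j=6)
  i=6: ✗ (none in [7,7])
  i=7: ✗ (none in [8,8])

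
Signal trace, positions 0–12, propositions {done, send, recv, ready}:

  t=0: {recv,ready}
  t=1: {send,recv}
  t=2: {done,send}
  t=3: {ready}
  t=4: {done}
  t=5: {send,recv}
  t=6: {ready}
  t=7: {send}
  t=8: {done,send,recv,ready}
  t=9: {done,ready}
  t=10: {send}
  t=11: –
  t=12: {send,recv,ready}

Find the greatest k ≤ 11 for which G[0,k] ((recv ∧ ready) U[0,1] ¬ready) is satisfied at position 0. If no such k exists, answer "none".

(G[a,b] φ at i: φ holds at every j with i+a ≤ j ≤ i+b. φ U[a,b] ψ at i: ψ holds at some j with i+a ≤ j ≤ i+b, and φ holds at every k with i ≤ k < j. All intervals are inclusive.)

((recv ∧ ready) U[0,1] ¬ready) must hold from j=0 onward; find where it first fails.
  j=0: holds
  j=1: holds
  j=2: holds
  j=3: fails
Holds on [0,2], so largest k = 2.

2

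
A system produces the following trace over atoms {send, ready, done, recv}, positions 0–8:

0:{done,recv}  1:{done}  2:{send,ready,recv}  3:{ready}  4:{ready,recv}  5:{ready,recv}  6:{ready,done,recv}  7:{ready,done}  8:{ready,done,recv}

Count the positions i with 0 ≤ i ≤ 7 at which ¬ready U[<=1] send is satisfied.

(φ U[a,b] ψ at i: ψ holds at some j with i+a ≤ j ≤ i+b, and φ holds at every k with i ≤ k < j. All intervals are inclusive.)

2

Evaluate at each i in [0,7]:
  i=0: ✗ (no rhs in [0,1])
  i=1: ✓ (rhs at j=2; lhs holds on [1,1])
  i=2: ✓ (rhs at j=2)
  i=3: ✗ (no rhs in [3,4])
  i=4: ✗ (no rhs in [4,5])
  i=5: ✗ (no rhs in [5,6])
  i=6: ✗ (no rhs in [6,7])
  i=7: ✗ (no rhs in [7,8])
Positions where it holds: {1, 2} → 2.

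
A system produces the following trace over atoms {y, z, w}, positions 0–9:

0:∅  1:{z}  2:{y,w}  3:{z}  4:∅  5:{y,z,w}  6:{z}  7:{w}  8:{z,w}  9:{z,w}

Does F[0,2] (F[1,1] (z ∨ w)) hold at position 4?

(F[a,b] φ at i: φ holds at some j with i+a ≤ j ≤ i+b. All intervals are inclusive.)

Check F[1,1] (z ∨ w) at each j in [4,6]:
  j=4: holds (witness at 5)
  j=5: holds (witness at 6)
  j=6: holds (witness at 7)
Found at j=4 → formula holds.

Holds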